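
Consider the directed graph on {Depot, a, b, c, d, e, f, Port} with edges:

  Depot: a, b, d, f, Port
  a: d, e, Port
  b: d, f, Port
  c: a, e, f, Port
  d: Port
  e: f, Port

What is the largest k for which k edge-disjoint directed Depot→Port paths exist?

Assign every edge capacity 1; by Menger, the answer equals the max flow.
Path Depot→Port (+1); total 1.
Path Depot→a→Port (+1); total 2.
Path Depot→b→Port (+1); total 3.
Path Depot→d→Port (+1); total 4.
No residual Depot→Port path; max flow = 4.
Certifying cut of size 4: {Depot→Port, Depot→a, Depot→b, Depot→d}.

4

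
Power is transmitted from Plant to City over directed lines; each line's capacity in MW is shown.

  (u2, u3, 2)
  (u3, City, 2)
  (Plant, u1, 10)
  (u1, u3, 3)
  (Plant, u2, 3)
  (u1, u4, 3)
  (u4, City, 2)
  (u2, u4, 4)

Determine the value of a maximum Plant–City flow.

Augment Plant→u1→u3→City: bottleneck 2, flow now 2.
Augment Plant→u1→u4→City: bottleneck 2, flow now 4.
No augmenting path remains; maximum flow = 4.
In the residual graph, reachable from Plant: {Plant, u1, u2, u3, u4}.
Min-cut edges: u3→City (2), u4→City (2); capacity 2 + 2 = 4.
This cut is saturated, so no flow can exceed 4.

4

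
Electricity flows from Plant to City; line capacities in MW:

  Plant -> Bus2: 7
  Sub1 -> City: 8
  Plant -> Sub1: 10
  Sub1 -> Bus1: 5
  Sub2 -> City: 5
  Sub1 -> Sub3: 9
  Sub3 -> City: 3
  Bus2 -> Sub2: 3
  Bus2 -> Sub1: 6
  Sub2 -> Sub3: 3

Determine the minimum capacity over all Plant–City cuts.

Augment Plant→Sub1→City: bottleneck 8, flow now 8.
Augment Plant→Bus2→Sub2→City: bottleneck 3, flow now 11.
Augment Plant→Sub1→Sub3→City: bottleneck 2, flow now 13.
Augment Plant→Bus2→Sub1→Sub3→City: bottleneck 1, flow now 14.
No augmenting path remains; maximum flow = 14.
By max-flow min-cut, the minimum cut capacity equals the max flow.
In the residual graph, reachable from Plant: {Plant, Bus2, Sub1, Sub3, Bus1}.
Min-cut edges: Bus2→Sub2 (3), Sub1→City (8), Sub3→City (3); capacity 3 + 8 + 3 = 14.

14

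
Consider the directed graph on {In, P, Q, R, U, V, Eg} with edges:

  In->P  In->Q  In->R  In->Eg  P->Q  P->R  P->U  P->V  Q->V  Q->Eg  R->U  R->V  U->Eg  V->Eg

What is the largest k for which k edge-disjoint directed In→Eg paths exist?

4

Assign every edge capacity 1; by Menger, the answer equals the max flow.
Path In→Eg (+1); total 1.
Path In→Q→Eg (+1); total 2.
Path In→P→U→Eg (+1); total 3.
Path In→R→V→Eg (+1); total 4.
No residual In→Eg path; max flow = 4.
Certifying cut of size 4: {In→Eg, In→P, In→Q, In→R}.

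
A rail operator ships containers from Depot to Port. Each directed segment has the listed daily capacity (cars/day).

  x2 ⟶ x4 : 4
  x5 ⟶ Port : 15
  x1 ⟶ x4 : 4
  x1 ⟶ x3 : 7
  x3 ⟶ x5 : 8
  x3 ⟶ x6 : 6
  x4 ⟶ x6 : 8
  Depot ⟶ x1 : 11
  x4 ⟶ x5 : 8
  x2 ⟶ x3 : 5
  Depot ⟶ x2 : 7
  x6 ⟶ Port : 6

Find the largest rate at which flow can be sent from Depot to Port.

Augment Depot→x1→x3→x5→Port: bottleneck 7, flow now 7.
Augment Depot→x1→x4→x5→Port: bottleneck 4, flow now 11.
Augment Depot→x2→x3→x5→Port: bottleneck 1, flow now 12.
Augment Depot→x2→x3→x6→Port: bottleneck 4, flow now 16.
Augment Depot→x2→x4→x5→Port: bottleneck 2, flow now 18.
No augmenting path remains; maximum flow = 18.
In the residual graph, reachable from Depot: {Depot}.
Min-cut edges: Depot→x1 (11), Depot→x2 (7); capacity 11 + 7 = 18.
This cut is saturated, so no flow can exceed 18.

18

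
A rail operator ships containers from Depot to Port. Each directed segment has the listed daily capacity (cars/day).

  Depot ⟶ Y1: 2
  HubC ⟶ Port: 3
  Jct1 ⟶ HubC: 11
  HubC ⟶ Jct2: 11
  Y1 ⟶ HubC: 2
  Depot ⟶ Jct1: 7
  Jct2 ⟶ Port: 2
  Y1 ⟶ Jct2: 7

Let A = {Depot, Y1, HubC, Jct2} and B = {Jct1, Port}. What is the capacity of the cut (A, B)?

12

Edges leaving {Depot, Y1, HubC, Jct2}: Depot→Jct1 (7), HubC→Port (3), Jct2→Port (2).
Cut capacity = 7 + 3 + 2 = 12.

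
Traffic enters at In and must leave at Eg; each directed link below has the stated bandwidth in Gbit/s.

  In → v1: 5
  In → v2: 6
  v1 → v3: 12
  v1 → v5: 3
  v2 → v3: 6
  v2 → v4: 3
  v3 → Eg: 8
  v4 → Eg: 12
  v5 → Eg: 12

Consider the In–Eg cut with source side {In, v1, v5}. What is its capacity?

30

Edges leaving {In, v1, v5}: In→v2 (6), v1→v3 (12), v5→Eg (12).
Cut capacity = 6 + 12 + 12 = 30.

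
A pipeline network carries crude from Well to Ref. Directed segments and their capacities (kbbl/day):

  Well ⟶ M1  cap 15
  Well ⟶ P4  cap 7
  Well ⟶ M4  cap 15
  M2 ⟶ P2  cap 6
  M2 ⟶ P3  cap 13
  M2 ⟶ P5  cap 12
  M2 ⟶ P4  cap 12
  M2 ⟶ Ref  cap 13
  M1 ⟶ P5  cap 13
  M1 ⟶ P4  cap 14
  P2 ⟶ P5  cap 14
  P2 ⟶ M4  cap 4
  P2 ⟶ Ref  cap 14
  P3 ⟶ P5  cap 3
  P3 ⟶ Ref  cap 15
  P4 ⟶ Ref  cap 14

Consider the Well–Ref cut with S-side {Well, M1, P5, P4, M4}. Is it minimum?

Yes — it is a minimum cut (capacity 14).

Given cut capacity: 14 = 14.
Augment Well→P4→Ref: bottleneck 7, flow now 7.
Augment Well→M1→P4→Ref: bottleneck 7, flow now 14.
No augmenting path remains; maximum flow = 14.
Cut capacity 14 equals the max flow, so it is a minimum cut.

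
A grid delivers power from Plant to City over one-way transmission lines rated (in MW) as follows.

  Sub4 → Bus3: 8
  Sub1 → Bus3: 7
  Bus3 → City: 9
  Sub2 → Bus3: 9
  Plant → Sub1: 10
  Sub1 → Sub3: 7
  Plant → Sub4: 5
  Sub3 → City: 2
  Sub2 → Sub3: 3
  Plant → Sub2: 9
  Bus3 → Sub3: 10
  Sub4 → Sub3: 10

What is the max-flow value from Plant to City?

Augment Plant→Sub1→Bus3→City: bottleneck 7, flow now 7.
Augment Plant→Sub1→Sub3→City: bottleneck 2, flow now 9.
Augment Plant→Sub2→Bus3→City: bottleneck 2, flow now 11.
No augmenting path remains; maximum flow = 11.
In the residual graph, reachable from Plant: {Plant, Sub1, Sub2, Sub4, Bus3, Sub3}.
Min-cut edges: Bus3→City (9), Sub3→City (2); capacity 9 + 2 = 11.
This cut is saturated, so no flow can exceed 11.

11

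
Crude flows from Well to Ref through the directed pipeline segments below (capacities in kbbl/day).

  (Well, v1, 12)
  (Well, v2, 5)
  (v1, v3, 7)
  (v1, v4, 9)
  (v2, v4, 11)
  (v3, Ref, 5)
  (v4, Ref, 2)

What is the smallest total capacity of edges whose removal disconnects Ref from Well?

Augment Well→v1→v3→Ref: bottleneck 5, flow now 5.
Augment Well→v1→v4→Ref: bottleneck 2, flow now 7.
No augmenting path remains; maximum flow = 7.
By max-flow min-cut, the minimum cut capacity equals the max flow.
In the residual graph, reachable from Well: {Well, v1, v2, v3, v4}.
Min-cut edges: v3→Ref (5), v4→Ref (2); capacity 5 + 2 = 7.

7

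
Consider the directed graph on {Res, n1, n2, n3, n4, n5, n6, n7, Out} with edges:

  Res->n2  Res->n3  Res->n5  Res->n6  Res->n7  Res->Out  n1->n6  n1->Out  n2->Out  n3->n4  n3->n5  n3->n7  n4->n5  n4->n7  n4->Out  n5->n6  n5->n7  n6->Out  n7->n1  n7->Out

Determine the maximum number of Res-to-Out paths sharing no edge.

Assign every edge capacity 1; by Menger, the answer equals the max flow.
Path Res→Out (+1); total 1.
Path Res→n2→Out (+1); total 2.
Path Res→n6→Out (+1); total 3.
Path Res→n7→Out (+1); total 4.
Path Res→n3→n4→Out (+1); total 5.
Path Res→n5→n7→n1→Out (+1); total 6.
No residual Res→Out path; max flow = 6.
Certifying cut of size 6: {Res→Out, Res→n2, Res→n3, Res→n5, Res→n6, Res→n7}.

6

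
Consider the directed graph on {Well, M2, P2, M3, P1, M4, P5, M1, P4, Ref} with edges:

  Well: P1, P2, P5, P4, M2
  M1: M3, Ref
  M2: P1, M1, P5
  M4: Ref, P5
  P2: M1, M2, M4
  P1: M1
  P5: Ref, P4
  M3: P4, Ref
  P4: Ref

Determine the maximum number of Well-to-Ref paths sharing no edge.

5

Assign every edge capacity 1; by Menger, the answer equals the max flow.
Path Well→P5→Ref (+1); total 1.
Path Well→P4→Ref (+1); total 2.
Path Well→M2→M1→Ref (+1); total 3.
Path Well→P2→M4→Ref (+1); total 4.
Path Well→P1→M1→M3→Ref (+1); total 5.
No residual Well→Ref path; max flow = 5.
Certifying cut of size 5: {Well→M2, Well→P1, Well→P2, Well→P4, Well→P5}.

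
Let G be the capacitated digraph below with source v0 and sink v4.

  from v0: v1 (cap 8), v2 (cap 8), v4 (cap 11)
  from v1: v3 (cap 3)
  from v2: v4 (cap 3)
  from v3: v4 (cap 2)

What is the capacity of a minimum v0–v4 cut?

16

Augment v0→v4: bottleneck 11, flow now 11.
Augment v0→v2→v4: bottleneck 3, flow now 14.
Augment v0→v1→v3→v4: bottleneck 2, flow now 16.
No augmenting path remains; maximum flow = 16.
By max-flow min-cut, the minimum cut capacity equals the max flow.
In the residual graph, reachable from v0: {v0, v1, v2, v3}.
Min-cut edges: v0→v4 (11), v2→v4 (3), v3→v4 (2); capacity 11 + 3 + 2 = 16.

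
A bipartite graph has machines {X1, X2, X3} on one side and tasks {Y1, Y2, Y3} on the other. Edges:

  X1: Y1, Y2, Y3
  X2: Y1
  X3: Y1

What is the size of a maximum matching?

Unit-capacity flow: source→left, listed edges, right→sink; max matching = max flow.
Augmenting path X1→Y1 (+1); matched 1.
Augmenting path X2→Y1→X1→Y2 (+1); matched 2.
No augmenting path remains; maximum matching = 2.
König certificate: {X1, Y1} is a vertex cover of size 2 (every listed pair touches it), so no matching can be larger.

2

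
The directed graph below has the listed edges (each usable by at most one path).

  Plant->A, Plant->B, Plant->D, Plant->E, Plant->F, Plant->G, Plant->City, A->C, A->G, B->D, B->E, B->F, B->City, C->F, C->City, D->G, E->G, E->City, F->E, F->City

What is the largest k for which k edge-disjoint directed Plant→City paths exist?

Assign every edge capacity 1; by Menger, the answer equals the max flow.
Path Plant→City (+1); total 1.
Path Plant→B→City (+1); total 2.
Path Plant→E→City (+1); total 3.
Path Plant→F→City (+1); total 4.
Path Plant→A→C→City (+1); total 5.
No residual Plant→City path; max flow = 5.
Certifying cut of size 5: {Plant→A, Plant→B, Plant→City, Plant→E, Plant→F}.

5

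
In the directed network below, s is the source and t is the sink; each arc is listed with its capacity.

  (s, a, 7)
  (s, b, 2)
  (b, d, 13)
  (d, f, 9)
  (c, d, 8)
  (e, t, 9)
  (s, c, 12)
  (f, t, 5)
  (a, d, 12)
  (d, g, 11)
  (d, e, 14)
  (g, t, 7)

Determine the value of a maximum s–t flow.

17

Augment s→a→d→e→t: bottleneck 7, flow now 7.
Augment s→b→d→e→t: bottleneck 2, flow now 9.
Augment s→c→d→f→t: bottleneck 5, flow now 14.
Augment s→c→d→g→t: bottleneck 3, flow now 17.
No augmenting path remains; maximum flow = 17.
In the residual graph, reachable from s: {s, c}.
Min-cut edges: s→a (7), s→b (2), c→d (8); capacity 7 + 2 + 8 = 17.
This cut is saturated, so no flow can exceed 17.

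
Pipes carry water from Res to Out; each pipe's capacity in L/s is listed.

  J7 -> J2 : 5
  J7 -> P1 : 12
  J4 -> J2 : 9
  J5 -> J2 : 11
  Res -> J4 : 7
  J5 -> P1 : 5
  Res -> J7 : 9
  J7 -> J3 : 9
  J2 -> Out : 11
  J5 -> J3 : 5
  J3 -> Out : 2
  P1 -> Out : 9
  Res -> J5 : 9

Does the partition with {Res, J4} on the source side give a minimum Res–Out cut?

No — its capacity is 27, but the minimum cut has capacity 22.

Given cut capacity: 9 + 9 + 9 = 27.
Augment Res→J5→P1→Out: bottleneck 5, flow now 5.
Augment Res→J5→J3→Out: bottleneck 2, flow now 7.
Augment Res→J5→J2→Out: bottleneck 2, flow now 9.
Augment Res→J4→J2→Out: bottleneck 7, flow now 16.
Augment Res→J7→P1→Out: bottleneck 4, flow now 20.
Augment Res→J7→J2→Out: bottleneck 2, flow now 22.
No augmenting path remains; maximum flow = 22.
In the residual graph, reachable from Res: {Res, J5, J4, J7, P1, J3, J2}.
Min-cut edges: P1→Out (9), J3→Out (2), J2→Out (11); capacity 9 + 2 + 11 = 22.
Cut capacity 27 exceeds the max flow 22, so it is not minimum.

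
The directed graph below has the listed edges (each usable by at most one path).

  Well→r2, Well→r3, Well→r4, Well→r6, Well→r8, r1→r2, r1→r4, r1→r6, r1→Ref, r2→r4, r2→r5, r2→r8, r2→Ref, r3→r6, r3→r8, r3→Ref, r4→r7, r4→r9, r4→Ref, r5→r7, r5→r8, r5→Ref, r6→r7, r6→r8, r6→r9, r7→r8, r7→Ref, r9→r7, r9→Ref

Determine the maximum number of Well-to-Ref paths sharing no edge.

4

Assign every edge capacity 1; by Menger, the answer equals the max flow.
Path Well→r2→Ref (+1); total 1.
Path Well→r3→Ref (+1); total 2.
Path Well→r4→Ref (+1); total 3.
Path Well→r6→r7→Ref (+1); total 4.
No residual Well→Ref path; max flow = 4.
Certifying cut of size 4: {Well→r2, Well→r3, Well→r4, Well→r6}.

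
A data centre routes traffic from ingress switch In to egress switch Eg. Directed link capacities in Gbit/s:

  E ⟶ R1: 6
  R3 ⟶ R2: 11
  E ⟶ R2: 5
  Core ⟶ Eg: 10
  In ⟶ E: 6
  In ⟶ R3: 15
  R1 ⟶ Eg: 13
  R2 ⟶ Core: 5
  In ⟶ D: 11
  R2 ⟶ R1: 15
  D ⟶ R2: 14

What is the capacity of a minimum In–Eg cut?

Augment In→E→R1→Eg: bottleneck 6, flow now 6.
Augment In→R3→R2→R1→Eg: bottleneck 7, flow now 13.
Augment In→R3→R2→Core→Eg: bottleneck 4, flow now 17.
Augment In→D→R2→Core→Eg: bottleneck 1, flow now 18.
No augmenting path remains; maximum flow = 18.
By max-flow min-cut, the minimum cut capacity equals the max flow.
In the residual graph, reachable from In: {In, R3, E, D, R2, R1}.
Min-cut edges: R2→Core (5), R1→Eg (13); capacity 5 + 13 = 18.

18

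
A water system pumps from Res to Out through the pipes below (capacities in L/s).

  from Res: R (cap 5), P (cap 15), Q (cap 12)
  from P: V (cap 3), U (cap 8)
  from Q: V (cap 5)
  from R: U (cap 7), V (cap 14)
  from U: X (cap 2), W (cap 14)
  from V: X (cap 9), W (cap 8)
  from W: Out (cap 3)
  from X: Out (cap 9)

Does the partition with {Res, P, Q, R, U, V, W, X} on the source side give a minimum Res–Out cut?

Yes — it is a minimum cut (capacity 12).

Given cut capacity: 3 + 9 = 12.
Augment Res→P→U→W→Out: bottleneck 3, flow now 3.
Augment Res→P→U→X→Out: bottleneck 2, flow now 5.
Augment Res→P→V→X→Out: bottleneck 3, flow now 8.
Augment Res→Q→V→X→Out: bottleneck 4, flow now 12.
No augmenting path remains; maximum flow = 12.
Cut capacity 12 equals the max flow, so it is a minimum cut.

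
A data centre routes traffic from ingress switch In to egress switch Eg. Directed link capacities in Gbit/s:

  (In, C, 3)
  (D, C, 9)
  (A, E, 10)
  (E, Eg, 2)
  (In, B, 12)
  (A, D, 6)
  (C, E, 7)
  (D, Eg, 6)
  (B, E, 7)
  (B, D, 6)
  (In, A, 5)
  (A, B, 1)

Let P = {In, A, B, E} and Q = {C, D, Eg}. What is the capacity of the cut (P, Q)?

17

Edges leaving {In, A, B, E}: In→C (3), A→D (6), B→D (6), E→Eg (2).
Cut capacity = 3 + 6 + 6 + 2 = 17.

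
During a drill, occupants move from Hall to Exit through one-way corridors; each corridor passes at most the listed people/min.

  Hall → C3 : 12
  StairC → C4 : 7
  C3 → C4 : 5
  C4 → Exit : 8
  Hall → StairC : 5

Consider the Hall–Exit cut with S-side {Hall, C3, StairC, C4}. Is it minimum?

Given cut capacity: 8 = 8.
Augment Hall→C3→C4→Exit: bottleneck 5, flow now 5.
Augment Hall→StairC→C4→Exit: bottleneck 3, flow now 8.
No augmenting path remains; maximum flow = 8.
Cut capacity 8 equals the max flow, so it is a minimum cut.

Yes — it is a minimum cut (capacity 8).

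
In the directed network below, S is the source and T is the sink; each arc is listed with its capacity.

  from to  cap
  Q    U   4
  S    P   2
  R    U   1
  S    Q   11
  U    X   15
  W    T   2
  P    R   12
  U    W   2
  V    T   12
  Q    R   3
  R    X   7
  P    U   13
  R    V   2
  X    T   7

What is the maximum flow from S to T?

9

Augment S→P→R→V→T: bottleneck 2, flow now 2.
Augment S→Q→R→X→T: bottleneck 3, flow now 5.
Augment S→Q→U→W→T: bottleneck 2, flow now 7.
Augment S→Q→U→X→T: bottleneck 2, flow now 9.
No augmenting path remains; maximum flow = 9.
In the residual graph, reachable from S: {S, Q}.
Min-cut edges: S→P (2), Q→R (3), Q→U (4); capacity 2 + 3 + 4 = 9.
This cut is saturated, so no flow can exceed 9.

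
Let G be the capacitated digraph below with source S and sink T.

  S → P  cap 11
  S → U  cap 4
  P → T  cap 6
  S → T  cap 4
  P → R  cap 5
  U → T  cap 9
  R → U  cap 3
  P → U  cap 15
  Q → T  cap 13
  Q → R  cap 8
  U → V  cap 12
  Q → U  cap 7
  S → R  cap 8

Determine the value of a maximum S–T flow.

Augment S→T: bottleneck 4, flow now 4.
Augment S→P→T: bottleneck 6, flow now 10.
Augment S→U→T: bottleneck 4, flow now 14.
Augment S→P→U→T: bottleneck 5, flow now 19.
No augmenting path remains; maximum flow = 19.
In the residual graph, reachable from S: {S, P, R, U, V}.
Min-cut edges: S→T (4), P→T (6), U→T (9); capacity 4 + 6 + 9 = 19.
This cut is saturated, so no flow can exceed 19.

19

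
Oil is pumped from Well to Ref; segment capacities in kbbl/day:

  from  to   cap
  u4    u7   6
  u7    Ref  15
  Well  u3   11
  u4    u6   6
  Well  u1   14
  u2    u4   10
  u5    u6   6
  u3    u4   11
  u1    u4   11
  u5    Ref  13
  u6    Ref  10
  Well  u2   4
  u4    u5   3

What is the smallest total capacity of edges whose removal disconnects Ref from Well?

15

Augment Well→u1→u4→u5→Ref: bottleneck 3, flow now 3.
Augment Well→u1→u4→u6→Ref: bottleneck 6, flow now 9.
Augment Well→u1→u4→u7→Ref: bottleneck 2, flow now 11.
Augment Well→u2→u4→u7→Ref: bottleneck 4, flow now 15.
No augmenting path remains; maximum flow = 15.
By max-flow min-cut, the minimum cut capacity equals the max flow.
In the residual graph, reachable from Well: {Well, u1, u2, u3, u4}.
Min-cut edges: u4→u5 (3), u4→u6 (6), u4→u7 (6); capacity 3 + 6 + 6 = 15.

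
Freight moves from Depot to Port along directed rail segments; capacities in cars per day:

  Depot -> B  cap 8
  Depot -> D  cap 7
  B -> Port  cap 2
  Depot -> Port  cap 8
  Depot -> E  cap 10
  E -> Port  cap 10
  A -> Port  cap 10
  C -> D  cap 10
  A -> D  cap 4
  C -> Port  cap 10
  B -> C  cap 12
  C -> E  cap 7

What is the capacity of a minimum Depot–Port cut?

26

Augment Depot→Port: bottleneck 8, flow now 8.
Augment Depot→B→Port: bottleneck 2, flow now 10.
Augment Depot→E→Port: bottleneck 10, flow now 20.
Augment Depot→B→C→Port: bottleneck 6, flow now 26.
No augmenting path remains; maximum flow = 26.
By max-flow min-cut, the minimum cut capacity equals the max flow.
In the residual graph, reachable from Depot: {Depot, D}.
Min-cut edges: Depot→B (8), Depot→E (10), Depot→Port (8); capacity 8 + 10 + 8 = 26.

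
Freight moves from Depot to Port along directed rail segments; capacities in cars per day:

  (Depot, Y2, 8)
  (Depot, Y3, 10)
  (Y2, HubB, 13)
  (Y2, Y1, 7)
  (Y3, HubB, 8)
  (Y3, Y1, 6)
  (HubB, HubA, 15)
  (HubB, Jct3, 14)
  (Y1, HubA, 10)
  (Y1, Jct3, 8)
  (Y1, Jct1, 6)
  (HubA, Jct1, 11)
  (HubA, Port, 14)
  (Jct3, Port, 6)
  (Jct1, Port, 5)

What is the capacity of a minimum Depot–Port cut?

Augment Depot→Y2→HubB→HubA→Port: bottleneck 8, flow now 8.
Augment Depot→Y3→HubB→HubA→Port: bottleneck 6, flow now 14.
Augment Depot→Y3→HubB→Jct3→Port: bottleneck 2, flow now 16.
Augment Depot→Y3→Y1→Jct3→Port: bottleneck 2, flow now 18.
No augmenting path remains; maximum flow = 18.
By max-flow min-cut, the minimum cut capacity equals the max flow.
In the residual graph, reachable from Depot: {Depot}.
Min-cut edges: Depot→Y2 (8), Depot→Y3 (10); capacity 8 + 10 = 18.

18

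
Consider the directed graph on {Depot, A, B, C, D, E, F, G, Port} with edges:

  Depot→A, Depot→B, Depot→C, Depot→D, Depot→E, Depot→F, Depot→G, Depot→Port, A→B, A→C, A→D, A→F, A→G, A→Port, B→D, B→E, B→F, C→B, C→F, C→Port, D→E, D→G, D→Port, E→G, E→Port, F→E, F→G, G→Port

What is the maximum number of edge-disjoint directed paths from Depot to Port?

Assign every edge capacity 1; by Menger, the answer equals the max flow.
Path Depot→Port (+1); total 1.
Path Depot→A→Port (+1); total 2.
Path Depot→C→Port (+1); total 3.
Path Depot→D→Port (+1); total 4.
Path Depot→E→Port (+1); total 5.
Path Depot→G→Port (+1); total 6.
No residual Depot→Port path; max flow = 6.
Certifying cut of size 6: {D→Port, Depot→A, Depot→C, Depot→Port, E→Port, G→Port}.

6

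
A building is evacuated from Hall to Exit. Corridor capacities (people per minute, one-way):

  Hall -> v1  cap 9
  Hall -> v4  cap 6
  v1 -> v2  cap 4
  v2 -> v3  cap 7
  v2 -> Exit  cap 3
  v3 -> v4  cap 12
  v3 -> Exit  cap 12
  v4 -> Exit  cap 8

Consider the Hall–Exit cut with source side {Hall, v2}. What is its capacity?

Edges leaving {Hall, v2}: Hall→v1 (9), Hall→v4 (6), v2→v3 (7), v2→Exit (3).
Cut capacity = 9 + 6 + 7 + 3 = 25.

25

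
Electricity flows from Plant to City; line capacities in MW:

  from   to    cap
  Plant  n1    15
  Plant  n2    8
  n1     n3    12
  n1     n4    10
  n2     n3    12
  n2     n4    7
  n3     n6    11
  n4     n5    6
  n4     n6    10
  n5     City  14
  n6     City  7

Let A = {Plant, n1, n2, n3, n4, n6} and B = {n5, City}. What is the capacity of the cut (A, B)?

13

Edges leaving {Plant, n1, n2, n3, n4, n6}: n4→n5 (6), n6→City (7).
Cut capacity = 6 + 7 = 13.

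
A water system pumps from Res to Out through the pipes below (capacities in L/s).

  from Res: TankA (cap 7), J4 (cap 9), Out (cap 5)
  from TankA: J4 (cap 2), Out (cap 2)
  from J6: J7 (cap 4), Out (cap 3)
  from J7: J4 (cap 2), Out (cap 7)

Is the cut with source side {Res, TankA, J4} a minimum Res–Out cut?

Yes — it is a minimum cut (capacity 7).

Given cut capacity: 5 + 2 = 7.
Augment Res→Out: bottleneck 5, flow now 5.
Augment Res→TankA→Out: bottleneck 2, flow now 7.
No augmenting path remains; maximum flow = 7.
Cut capacity 7 equals the max flow, so it is a minimum cut.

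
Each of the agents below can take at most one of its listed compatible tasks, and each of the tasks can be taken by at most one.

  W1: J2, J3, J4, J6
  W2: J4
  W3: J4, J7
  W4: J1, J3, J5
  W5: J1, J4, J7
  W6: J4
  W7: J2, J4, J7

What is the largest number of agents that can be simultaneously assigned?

6

Unit-capacity flow: source→left, listed edges, right→sink; max matching = max flow.
Augmenting path W1→J2 (+1); matched 1.
Augmenting path W2→J4 (+1); matched 2.
Augmenting path W3→J7 (+1); matched 3.
Augmenting path W4→J1 (+1); matched 4.
Augmenting path W5→J1→W4→J3 (+1); matched 5.
Augmenting path W7→J2→W1→J6 (+1); matched 6.
No augmenting path remains; maximum matching = 6.
König certificate: {W1, W3, W4, W5, W7, J4} is a vertex cover of size 6 (every listed pair touches it), so no matching can be larger.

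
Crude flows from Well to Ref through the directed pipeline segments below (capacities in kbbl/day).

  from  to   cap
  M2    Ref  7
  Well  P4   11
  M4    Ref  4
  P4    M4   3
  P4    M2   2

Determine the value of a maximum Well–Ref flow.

5

Augment Well→P4→M4→Ref: bottleneck 3, flow now 3.
Augment Well→P4→M2→Ref: bottleneck 2, flow now 5.
No augmenting path remains; maximum flow = 5.
In the residual graph, reachable from Well: {Well, P4}.
Min-cut edges: P4→M4 (3), P4→M2 (2); capacity 3 + 2 = 5.
This cut is saturated, so no flow can exceed 5.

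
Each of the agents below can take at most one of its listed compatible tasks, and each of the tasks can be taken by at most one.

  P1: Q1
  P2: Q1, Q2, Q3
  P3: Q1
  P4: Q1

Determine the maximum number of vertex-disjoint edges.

2

Unit-capacity flow: source→left, listed edges, right→sink; max matching = max flow.
Augmenting path P1→Q1 (+1); matched 1.
Augmenting path P2→Q2 (+1); matched 2.
No augmenting path remains; maximum matching = 2.
König certificate: {P2, Q1} is a vertex cover of size 2 (every listed pair touches it), so no matching can be larger.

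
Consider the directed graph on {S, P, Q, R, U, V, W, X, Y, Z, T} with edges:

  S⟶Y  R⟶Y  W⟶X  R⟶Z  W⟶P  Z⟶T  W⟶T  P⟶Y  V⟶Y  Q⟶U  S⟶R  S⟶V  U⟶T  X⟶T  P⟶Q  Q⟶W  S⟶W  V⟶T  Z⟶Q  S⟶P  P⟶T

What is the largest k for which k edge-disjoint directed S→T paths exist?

Assign every edge capacity 1; by Menger, the answer equals the max flow.
Path S→P→T (+1); total 1.
Path S→V→T (+1); total 2.
Path S→W→T (+1); total 3.
Path S→R→Z→T (+1); total 4.
No residual S→T path; max flow = 4.
Certifying cut of size 4: {S→P, S→R, S→V, S→W}.

4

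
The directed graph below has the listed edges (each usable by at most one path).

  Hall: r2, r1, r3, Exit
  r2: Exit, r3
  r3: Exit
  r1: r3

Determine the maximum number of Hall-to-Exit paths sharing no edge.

Assign every edge capacity 1; by Menger, the answer equals the max flow.
Path Hall→Exit (+1); total 1.
Path Hall→r2→Exit (+1); total 2.
Path Hall→r3→Exit (+1); total 3.
No residual Hall→Exit path; max flow = 3.
Certifying cut of size 3: {Hall→Exit, Hall→r2, r3→Exit}.

3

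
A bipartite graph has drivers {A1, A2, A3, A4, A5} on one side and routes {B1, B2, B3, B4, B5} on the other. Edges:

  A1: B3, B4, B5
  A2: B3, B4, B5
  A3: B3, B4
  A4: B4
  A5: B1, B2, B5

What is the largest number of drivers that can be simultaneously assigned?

Unit-capacity flow: source→left, listed edges, right→sink; max matching = max flow.
Augmenting path A1→B3 (+1); matched 1.
Augmenting path A2→B4 (+1); matched 2.
Augmenting path A5→B1 (+1); matched 3.
Augmenting path A3→B3→A1→B5 (+1); matched 4.
No augmenting path remains; maximum matching = 4.
König certificate: {A5, B3, B4, B5} is a vertex cover of size 4 (every listed pair touches it), so no matching can be larger.

4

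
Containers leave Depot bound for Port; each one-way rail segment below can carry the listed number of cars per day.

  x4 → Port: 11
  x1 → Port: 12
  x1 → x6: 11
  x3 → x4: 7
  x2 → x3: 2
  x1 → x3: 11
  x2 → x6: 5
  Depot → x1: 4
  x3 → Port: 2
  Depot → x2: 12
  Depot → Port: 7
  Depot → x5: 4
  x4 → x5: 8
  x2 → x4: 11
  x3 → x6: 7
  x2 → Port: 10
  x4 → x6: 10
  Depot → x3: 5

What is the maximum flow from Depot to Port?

28

Augment Depot→Port: bottleneck 7, flow now 7.
Augment Depot→x1→Port: bottleneck 4, flow now 11.
Augment Depot→x2→Port: bottleneck 10, flow now 21.
Augment Depot→x3→Port: bottleneck 2, flow now 23.
Augment Depot→x2→x4→Port: bottleneck 2, flow now 25.
Augment Depot→x3→x4→Port: bottleneck 3, flow now 28.
No augmenting path remains; maximum flow = 28.
In the residual graph, reachable from Depot: {Depot, x5}.
Min-cut edges: Depot→x1 (4), Depot→x2 (12), Depot→x3 (5), Depot→Port (7); capacity 4 + 12 + 5 + 7 = 28.
This cut is saturated, so no flow can exceed 28.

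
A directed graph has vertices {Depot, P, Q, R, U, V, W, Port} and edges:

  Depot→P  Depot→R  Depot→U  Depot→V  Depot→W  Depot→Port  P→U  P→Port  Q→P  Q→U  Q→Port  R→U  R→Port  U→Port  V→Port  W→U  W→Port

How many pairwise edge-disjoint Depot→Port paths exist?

Assign every edge capacity 1; by Menger, the answer equals the max flow.
Path Depot→Port (+1); total 1.
Path Depot→P→Port (+1); total 2.
Path Depot→R→Port (+1); total 3.
Path Depot→U→Port (+1); total 4.
Path Depot→V→Port (+1); total 5.
Path Depot→W→Port (+1); total 6.
No residual Depot→Port path; max flow = 6.
Certifying cut of size 6: {Depot→P, Depot→Port, Depot→R, Depot→U, Depot→V, Depot→W}.

6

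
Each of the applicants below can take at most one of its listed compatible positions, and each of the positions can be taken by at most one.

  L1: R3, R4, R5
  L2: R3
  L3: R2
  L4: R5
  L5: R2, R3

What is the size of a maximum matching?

Unit-capacity flow: source→left, listed edges, right→sink; max matching = max flow.
Augmenting path L1→R3 (+1); matched 1.
Augmenting path L3→R2 (+1); matched 2.
Augmenting path L4→R5 (+1); matched 3.
Augmenting path L2→R3→L1→R4 (+1); matched 4.
No augmenting path remains; maximum matching = 4.
König certificate: {L1, L4, R2, R3} is a vertex cover of size 4 (every listed pair touches it), so no matching can be larger.

4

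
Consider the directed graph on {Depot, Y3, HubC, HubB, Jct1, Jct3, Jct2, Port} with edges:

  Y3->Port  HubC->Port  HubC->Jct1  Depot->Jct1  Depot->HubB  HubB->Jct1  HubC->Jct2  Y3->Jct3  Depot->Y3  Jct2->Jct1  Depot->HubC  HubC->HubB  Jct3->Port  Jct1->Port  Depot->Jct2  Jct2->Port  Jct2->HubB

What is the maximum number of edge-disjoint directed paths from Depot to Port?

4

Assign every edge capacity 1; by Menger, the answer equals the max flow.
Path Depot→Y3→Port (+1); total 1.
Path Depot→HubC→Port (+1); total 2.
Path Depot→Jct1→Port (+1); total 3.
Path Depot→Jct2→Port (+1); total 4.
No residual Depot→Port path; max flow = 4.
Certifying cut of size 4: {Depot→HubC, Depot→Jct2, Depot→Y3, Jct1→Port}.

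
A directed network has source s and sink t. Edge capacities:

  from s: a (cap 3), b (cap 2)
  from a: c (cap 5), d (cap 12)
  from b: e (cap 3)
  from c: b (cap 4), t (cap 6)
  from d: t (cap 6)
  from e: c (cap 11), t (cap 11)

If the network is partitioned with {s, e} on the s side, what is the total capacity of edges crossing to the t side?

27

Edges leaving {s, e}: s→a (3), s→b (2), e→c (11), e→t (11).
Cut capacity = 3 + 2 + 11 + 11 = 27.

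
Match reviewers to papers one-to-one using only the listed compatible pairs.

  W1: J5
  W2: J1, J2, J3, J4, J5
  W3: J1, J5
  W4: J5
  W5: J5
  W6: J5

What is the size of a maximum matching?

Unit-capacity flow: source→left, listed edges, right→sink; max matching = max flow.
Augmenting path W1→J5 (+1); matched 1.
Augmenting path W2→J1 (+1); matched 2.
Augmenting path W3→J1→W2→J2 (+1); matched 3.
No augmenting path remains; maximum matching = 3.
König certificate: {W2, W3, J5} is a vertex cover of size 3 (every listed pair touches it), so no matching can be larger.

3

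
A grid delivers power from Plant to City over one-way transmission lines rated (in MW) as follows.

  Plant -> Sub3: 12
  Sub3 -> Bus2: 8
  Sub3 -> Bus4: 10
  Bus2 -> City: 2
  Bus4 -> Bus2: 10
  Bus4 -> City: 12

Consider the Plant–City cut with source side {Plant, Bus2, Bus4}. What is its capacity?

Edges leaving {Plant, Bus2, Bus4}: Plant→Sub3 (12), Bus2→City (2), Bus4→City (12).
Cut capacity = 12 + 2 + 12 = 26.

26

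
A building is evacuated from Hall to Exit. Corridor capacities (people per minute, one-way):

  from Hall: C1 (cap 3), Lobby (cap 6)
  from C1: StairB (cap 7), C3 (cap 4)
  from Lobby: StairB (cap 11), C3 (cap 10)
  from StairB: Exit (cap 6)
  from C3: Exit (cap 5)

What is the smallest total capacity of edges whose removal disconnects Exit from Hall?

9

Augment Hall→C1→StairB→Exit: bottleneck 3, flow now 3.
Augment Hall→Lobby→StairB→Exit: bottleneck 3, flow now 6.
Augment Hall→Lobby→C3→Exit: bottleneck 3, flow now 9.
No augmenting path remains; maximum flow = 9.
By max-flow min-cut, the minimum cut capacity equals the max flow.
In the residual graph, reachable from Hall: {Hall}.
Min-cut edges: Hall→C1 (3), Hall→Lobby (6); capacity 3 + 6 = 9.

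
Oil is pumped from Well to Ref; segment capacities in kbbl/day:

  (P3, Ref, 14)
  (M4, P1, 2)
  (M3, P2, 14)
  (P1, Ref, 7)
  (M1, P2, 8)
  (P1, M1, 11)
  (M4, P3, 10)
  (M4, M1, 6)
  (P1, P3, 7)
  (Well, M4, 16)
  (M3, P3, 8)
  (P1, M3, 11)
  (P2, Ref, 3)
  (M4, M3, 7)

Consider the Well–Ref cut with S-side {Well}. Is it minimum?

Yes — it is a minimum cut (capacity 16).

Given cut capacity: 16 = 16.
Augment Well→M4→P1→Ref: bottleneck 2, flow now 2.
Augment Well→M4→P3→Ref: bottleneck 10, flow now 12.
Augment Well→M4→M1→P2→Ref: bottleneck 3, flow now 15.
Augment Well→M4→M3→P3→Ref: bottleneck 1, flow now 16.
No augmenting path remains; maximum flow = 16.
Cut capacity 16 equals the max flow, so it is a minimum cut.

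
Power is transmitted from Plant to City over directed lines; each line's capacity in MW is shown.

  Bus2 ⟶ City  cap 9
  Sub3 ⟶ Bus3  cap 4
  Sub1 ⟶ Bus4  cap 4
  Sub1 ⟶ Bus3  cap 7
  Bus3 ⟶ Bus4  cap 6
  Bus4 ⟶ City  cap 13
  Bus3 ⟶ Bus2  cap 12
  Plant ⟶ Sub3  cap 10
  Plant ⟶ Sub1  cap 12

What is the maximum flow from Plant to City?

15

Augment Plant→Sub1→Bus4→City: bottleneck 4, flow now 4.
Augment Plant→Sub1→Bus3→Bus2→City: bottleneck 7, flow now 11.
Augment Plant→Sub3→Bus3→Bus2→City: bottleneck 2, flow now 13.
Augment Plant→Sub3→Bus3→Bus4→City: bottleneck 2, flow now 15.
No augmenting path remains; maximum flow = 15.
In the residual graph, reachable from Plant: {Plant, Sub1, Sub3}.
Min-cut edges: Sub1→Bus3 (7), Sub1→Bus4 (4), Sub3→Bus3 (4); capacity 7 + 4 + 4 = 15.
This cut is saturated, so no flow can exceed 15.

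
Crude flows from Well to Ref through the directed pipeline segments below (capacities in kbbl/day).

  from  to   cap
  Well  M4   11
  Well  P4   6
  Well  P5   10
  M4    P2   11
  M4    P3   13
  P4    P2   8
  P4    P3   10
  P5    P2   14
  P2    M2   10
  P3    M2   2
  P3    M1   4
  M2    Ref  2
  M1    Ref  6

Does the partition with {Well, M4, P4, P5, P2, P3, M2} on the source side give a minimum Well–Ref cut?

Given cut capacity: 4 + 2 = 6.
Augment Well→M4→P2→M2→Ref: bottleneck 2, flow now 2.
Augment Well→M4→P3→M1→Ref: bottleneck 4, flow now 6.
No augmenting path remains; maximum flow = 6.
Cut capacity 6 equals the max flow, so it is a minimum cut.

Yes — it is a minimum cut (capacity 6).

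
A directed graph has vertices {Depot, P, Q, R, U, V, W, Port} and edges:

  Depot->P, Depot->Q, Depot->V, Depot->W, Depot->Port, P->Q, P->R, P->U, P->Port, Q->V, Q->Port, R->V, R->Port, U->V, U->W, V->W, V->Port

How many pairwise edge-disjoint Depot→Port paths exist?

Assign every edge capacity 1; by Menger, the answer equals the max flow.
Path Depot→Port (+1); total 1.
Path Depot→P→Port (+1); total 2.
Path Depot→Q→Port (+1); total 3.
Path Depot→V→Port (+1); total 4.
No residual Depot→Port path; max flow = 4.
Certifying cut of size 4: {Depot→P, Depot→Port, Depot→Q, Depot→V}.

4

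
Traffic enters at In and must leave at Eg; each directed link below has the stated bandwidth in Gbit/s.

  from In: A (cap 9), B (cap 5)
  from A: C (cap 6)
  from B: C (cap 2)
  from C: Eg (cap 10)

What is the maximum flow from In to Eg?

Augment In→A→C→Eg: bottleneck 6, flow now 6.
Augment In→B→C→Eg: bottleneck 2, flow now 8.
No augmenting path remains; maximum flow = 8.
In the residual graph, reachable from In: {In, A, B}.
Min-cut edges: A→C (6), B→C (2); capacity 6 + 2 = 8.
This cut is saturated, so no flow can exceed 8.

8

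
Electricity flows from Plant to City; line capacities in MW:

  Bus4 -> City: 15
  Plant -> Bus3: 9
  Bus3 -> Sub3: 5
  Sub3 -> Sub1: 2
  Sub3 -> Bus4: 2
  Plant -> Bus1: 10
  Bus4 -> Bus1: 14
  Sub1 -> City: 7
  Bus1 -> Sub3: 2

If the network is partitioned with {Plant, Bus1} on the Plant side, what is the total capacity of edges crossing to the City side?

Edges leaving {Plant, Bus1}: Plant→Bus3 (9), Bus1→Sub3 (2).
Cut capacity = 9 + 2 = 11.

11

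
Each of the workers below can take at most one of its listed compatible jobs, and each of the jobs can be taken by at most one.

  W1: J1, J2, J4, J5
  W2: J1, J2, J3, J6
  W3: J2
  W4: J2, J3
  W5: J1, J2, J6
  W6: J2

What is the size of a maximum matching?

Unit-capacity flow: source→left, listed edges, right→sink; max matching = max flow.
Augmenting path W1→J1 (+1); matched 1.
Augmenting path W2→J2 (+1); matched 2.
Augmenting path W4→J3 (+1); matched 3.
Augmenting path W5→J6 (+1); matched 4.
Augmenting path W3→J2→W2→J1→W1→J4 (+1); matched 5.
No augmenting path remains; maximum matching = 5.
König certificate: {W1, W2, W4, W5, J2} is a vertex cover of size 5 (every listed pair touches it), so no matching can be larger.

5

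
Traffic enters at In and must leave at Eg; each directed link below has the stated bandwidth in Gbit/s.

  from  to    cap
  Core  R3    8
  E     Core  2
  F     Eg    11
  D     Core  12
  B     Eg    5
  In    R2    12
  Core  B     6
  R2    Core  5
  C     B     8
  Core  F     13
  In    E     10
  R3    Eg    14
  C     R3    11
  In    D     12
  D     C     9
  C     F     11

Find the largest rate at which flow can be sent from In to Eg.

19

Augment In→D→C→F→Eg: bottleneck 9, flow now 9.
Augment In→D→Core→F→Eg: bottleneck 2, flow now 11.
Augment In→D→Core→R3→Eg: bottleneck 1, flow now 12.
Augment In→R2→Core→R3→Eg: bottleneck 5, flow now 17.
Augment In→E→Core→R3→Eg: bottleneck 2, flow now 19.
No augmenting path remains; maximum flow = 19.
In the residual graph, reachable from In: {In, R2, E}.
Min-cut edges: In→D (12), R2→Core (5), E→Core (2); capacity 12 + 5 + 2 = 19.
This cut is saturated, so no flow can exceed 19.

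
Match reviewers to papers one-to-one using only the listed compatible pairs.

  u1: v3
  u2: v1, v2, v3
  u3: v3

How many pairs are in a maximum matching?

2

Unit-capacity flow: source→left, listed edges, right→sink; max matching = max flow.
Augmenting path u1→v3 (+1); matched 1.
Augmenting path u2→v1 (+1); matched 2.
No augmenting path remains; maximum matching = 2.
König certificate: {u2, v3} is a vertex cover of size 2 (every listed pair touches it), so no matching can be larger.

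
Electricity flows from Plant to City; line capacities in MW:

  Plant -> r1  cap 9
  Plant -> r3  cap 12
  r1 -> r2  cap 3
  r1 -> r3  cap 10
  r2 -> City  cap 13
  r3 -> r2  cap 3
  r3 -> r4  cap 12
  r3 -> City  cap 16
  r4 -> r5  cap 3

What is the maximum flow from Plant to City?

Augment Plant→r3→City: bottleneck 12, flow now 12.
Augment Plant→r1→r2→City: bottleneck 3, flow now 15.
Augment Plant→r1→r3→City: bottleneck 4, flow now 19.
Augment Plant→r1→r3→r2→City: bottleneck 2, flow now 21.
No augmenting path remains; maximum flow = 21.
In the residual graph, reachable from Plant: {Plant}.
Min-cut edges: Plant→r1 (9), Plant→r3 (12); capacity 9 + 12 = 21.
This cut is saturated, so no flow can exceed 21.

21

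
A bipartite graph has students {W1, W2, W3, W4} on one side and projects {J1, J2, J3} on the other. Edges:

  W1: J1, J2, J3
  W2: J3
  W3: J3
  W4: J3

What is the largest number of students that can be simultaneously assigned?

Unit-capacity flow: source→left, listed edges, right→sink; max matching = max flow.
Augmenting path W1→J1 (+1); matched 1.
Augmenting path W2→J3 (+1); matched 2.
No augmenting path remains; maximum matching = 2.
König certificate: {W1, J3} is a vertex cover of size 2 (every listed pair touches it), so no matching can be larger.

2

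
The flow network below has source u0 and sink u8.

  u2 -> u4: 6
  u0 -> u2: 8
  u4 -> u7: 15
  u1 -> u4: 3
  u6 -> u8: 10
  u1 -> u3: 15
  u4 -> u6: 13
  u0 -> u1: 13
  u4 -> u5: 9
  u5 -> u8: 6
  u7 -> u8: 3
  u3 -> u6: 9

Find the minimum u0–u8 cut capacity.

Augment u0→u1→u3→u6→u8: bottleneck 9, flow now 9.
Augment u0→u1→u4→u5→u8: bottleneck 3, flow now 12.
Augment u0→u2→u4→u5→u8: bottleneck 3, flow now 15.
Augment u0→u2→u4→u6→u8: bottleneck 1, flow now 16.
Augment u0→u2→u4→u7→u8: bottleneck 2, flow now 18.
No augmenting path remains; maximum flow = 18.
By max-flow min-cut, the minimum cut capacity equals the max flow.
In the residual graph, reachable from u0: {u0, u1, u2, u3}.
Min-cut edges: u1→u4 (3), u2→u4 (6), u3→u6 (9); capacity 3 + 6 + 9 = 18.

18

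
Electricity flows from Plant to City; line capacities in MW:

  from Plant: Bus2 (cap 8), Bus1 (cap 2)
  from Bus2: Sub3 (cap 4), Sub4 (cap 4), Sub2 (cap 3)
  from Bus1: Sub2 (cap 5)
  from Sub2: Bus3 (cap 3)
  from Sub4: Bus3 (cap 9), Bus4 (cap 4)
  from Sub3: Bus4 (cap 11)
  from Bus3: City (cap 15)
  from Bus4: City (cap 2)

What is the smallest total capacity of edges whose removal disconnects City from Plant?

9

Augment Plant→Bus2→Sub2→Bus3→City: bottleneck 3, flow now 3.
Augment Plant→Bus2→Sub4→Bus3→City: bottleneck 4, flow now 7.
Augment Plant→Bus2→Sub3→Bus4→City: bottleneck 1, flow now 8.
Augment Plant→Bus1→Sub2→Bus2→Sub3→Bus4→City: bottleneck 1, flow now 9. (uses reverse residual edge)
No augmenting path remains; maximum flow = 9.
By max-flow min-cut, the minimum cut capacity equals the max flow.
In the residual graph, reachable from Plant: {Plant, Bus2, Bus1, Sub2, Sub3, Bus4}.
Min-cut edges: Bus2→Sub4 (4), Sub2→Bus3 (3), Bus4→City (2); capacity 4 + 3 + 2 = 9.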